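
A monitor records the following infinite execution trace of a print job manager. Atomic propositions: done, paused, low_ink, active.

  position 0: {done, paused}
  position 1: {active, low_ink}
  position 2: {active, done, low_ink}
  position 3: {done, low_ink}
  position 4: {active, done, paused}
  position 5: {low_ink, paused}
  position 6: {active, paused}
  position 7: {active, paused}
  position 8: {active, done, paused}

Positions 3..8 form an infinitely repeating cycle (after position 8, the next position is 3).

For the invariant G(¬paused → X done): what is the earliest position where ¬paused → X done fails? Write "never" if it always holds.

never

¬paused → X done holds at every position 0..8, and those are all the positions the trace ever visits, so the invariant G(¬paused → X done) is never violated.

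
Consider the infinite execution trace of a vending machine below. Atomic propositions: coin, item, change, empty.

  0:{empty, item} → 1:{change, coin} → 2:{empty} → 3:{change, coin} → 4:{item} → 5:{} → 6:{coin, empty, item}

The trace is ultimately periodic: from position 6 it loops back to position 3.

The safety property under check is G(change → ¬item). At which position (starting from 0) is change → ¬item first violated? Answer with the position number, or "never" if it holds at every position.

change → ¬item holds at every position 0..6, and those are all the positions the trace ever visits, so the invariant G(change → ¬item) is never violated.

never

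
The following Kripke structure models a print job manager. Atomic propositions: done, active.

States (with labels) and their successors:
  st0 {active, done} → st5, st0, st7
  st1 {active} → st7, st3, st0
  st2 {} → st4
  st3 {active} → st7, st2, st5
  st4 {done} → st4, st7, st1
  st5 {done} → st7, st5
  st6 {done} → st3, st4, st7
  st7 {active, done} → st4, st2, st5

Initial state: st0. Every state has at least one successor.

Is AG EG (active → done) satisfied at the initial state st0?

States satisfying EG (active → done): {st0, st2, st4, st5, st6, st7}.
States satisfying AG EG (active → done): ∅.
st1 is reachable from st0 and violates EG (active → done), so AG fails at st0.
st0 ∉ Sat(AG EG (active → done)).

No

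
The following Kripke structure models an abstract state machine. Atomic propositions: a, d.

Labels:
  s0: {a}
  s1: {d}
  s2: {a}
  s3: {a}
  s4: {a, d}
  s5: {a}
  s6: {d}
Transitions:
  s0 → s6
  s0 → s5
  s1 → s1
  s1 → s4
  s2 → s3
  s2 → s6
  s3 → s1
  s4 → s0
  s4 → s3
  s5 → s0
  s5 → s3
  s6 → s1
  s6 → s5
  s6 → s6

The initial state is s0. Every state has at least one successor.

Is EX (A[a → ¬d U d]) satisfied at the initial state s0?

States satisfying A[a → ¬d U d]: {s1, s2, s3, s4, s6}.
States satisfying EX (A[a → ¬d U d]): {s0, s1, s2, s3, s4, s5, s6}.
s0 ∈ Sat(EX (A[a → ¬d U d])).

Satisfied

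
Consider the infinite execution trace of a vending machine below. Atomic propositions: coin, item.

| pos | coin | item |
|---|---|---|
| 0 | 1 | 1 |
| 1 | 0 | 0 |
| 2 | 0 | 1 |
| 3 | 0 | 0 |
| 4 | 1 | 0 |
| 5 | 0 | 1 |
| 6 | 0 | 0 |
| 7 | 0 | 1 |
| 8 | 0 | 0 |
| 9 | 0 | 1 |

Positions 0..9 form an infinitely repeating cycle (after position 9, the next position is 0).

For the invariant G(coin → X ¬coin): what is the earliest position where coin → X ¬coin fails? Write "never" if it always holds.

coin → X ¬coin holds at every position 0..9, and those are all the positions the trace ever visits, so the invariant G(coin → X ¬coin) is never violated.

never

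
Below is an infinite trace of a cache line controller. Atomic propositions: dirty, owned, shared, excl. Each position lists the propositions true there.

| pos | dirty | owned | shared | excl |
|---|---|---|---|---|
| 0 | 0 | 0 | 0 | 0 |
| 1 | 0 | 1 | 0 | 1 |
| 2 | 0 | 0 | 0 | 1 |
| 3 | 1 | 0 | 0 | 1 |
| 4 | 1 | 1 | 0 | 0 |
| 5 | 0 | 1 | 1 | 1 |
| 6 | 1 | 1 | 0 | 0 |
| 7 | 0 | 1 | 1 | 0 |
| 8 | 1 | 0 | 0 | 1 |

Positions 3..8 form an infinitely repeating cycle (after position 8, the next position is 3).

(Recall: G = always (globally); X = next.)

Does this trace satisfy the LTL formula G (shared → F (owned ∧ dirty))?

Satisfied

shared → F (owned ∧ dirty) holds at every position 0..8, and those are all positions ever visited, so G (shared → F (owned ∧ dirty)) holds.
Positions where shared holds: 5, 7.
Check F (owned ∧ dirty) at each: 5→ok, 7→ok.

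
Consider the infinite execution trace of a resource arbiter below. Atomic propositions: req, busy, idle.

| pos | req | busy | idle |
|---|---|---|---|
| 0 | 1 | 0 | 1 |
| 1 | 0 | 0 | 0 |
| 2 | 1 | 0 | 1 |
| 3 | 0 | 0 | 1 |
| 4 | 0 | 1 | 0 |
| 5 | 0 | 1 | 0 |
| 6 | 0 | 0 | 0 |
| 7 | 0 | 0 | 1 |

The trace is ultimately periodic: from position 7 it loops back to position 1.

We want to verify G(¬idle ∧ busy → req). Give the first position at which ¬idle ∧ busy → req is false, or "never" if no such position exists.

4

Check ¬idle ∧ busy → req at each position in order: 0 ✓, 1 ✓, 2 ✓, 3 ✓.
At position 4 the labels are {busy}, so ¬idle ∧ busy → req is false there. This is the first violation.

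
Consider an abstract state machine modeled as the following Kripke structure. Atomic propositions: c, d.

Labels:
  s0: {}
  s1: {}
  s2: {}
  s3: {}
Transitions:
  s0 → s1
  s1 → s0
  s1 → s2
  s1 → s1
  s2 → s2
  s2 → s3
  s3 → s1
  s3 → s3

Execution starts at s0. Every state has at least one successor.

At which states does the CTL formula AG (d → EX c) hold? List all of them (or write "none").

States satisfying d → EX c: {s0, s1, s2, s3}.
States satisfying AG (d → EX c): {s0, s1, s2, s3}.

{s0, s1, s2, s3}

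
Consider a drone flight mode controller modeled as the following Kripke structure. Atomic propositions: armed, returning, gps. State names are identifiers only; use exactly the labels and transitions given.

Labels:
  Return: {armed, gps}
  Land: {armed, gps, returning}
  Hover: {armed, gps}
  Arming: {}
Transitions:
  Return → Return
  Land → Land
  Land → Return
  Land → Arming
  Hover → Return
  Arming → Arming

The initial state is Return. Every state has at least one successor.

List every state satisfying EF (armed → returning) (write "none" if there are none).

{Land, Arming}

States satisfying armed → returning: {Land, Arming}.
States satisfying EF (armed → returning): {Land, Arming}.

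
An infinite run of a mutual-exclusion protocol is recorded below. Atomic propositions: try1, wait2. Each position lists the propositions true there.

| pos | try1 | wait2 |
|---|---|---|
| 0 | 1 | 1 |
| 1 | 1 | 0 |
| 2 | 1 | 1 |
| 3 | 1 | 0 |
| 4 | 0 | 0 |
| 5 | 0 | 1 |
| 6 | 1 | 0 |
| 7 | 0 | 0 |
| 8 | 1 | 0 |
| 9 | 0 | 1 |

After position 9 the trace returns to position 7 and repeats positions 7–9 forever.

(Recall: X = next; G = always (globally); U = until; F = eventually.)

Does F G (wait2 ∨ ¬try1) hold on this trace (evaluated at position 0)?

Does not hold

G (wait2 ∨ ¬try1) is false at every position 0..9, so it never becomes true and F G (wait2 ∨ ¬try1) fails.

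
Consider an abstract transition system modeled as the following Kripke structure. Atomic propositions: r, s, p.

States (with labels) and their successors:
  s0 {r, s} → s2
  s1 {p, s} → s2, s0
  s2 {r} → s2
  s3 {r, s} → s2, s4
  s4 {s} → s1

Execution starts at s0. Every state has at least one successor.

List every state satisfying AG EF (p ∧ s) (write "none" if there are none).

none

States satisfying EF (p ∧ s): {s1, s3, s4}.
States satisfying AG EF (p ∧ s): ∅.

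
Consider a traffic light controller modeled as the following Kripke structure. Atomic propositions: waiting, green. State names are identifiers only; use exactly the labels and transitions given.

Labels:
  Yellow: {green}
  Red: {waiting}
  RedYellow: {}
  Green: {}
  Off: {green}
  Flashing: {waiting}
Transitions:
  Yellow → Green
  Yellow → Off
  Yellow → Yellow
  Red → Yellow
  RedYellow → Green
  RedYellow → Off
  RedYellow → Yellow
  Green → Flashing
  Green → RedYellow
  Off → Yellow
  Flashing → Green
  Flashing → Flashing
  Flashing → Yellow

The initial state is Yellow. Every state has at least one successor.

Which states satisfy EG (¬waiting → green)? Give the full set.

States satisfying ¬waiting → green: {Yellow, Red, Off, Flashing}.
States satisfying EG (¬waiting → green): {Yellow, Red, Off, Flashing}.

{Yellow, Red, Off, Flashing}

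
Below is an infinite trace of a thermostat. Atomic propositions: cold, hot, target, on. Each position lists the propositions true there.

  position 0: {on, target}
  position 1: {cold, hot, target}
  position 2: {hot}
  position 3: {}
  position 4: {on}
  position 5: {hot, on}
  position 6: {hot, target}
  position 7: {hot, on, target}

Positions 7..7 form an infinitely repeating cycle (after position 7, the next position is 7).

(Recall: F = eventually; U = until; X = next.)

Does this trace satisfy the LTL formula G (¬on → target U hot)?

¬on → target U hot must hold at every position from 0 onward. It fails at position 3, so G (¬on → target U hot) is false.
Positions where ¬on holds: 1, 2, 3, 6.
Check target U hot at each: 1→ok, 2→ok, 3→fails, 6→ok.

Does not hold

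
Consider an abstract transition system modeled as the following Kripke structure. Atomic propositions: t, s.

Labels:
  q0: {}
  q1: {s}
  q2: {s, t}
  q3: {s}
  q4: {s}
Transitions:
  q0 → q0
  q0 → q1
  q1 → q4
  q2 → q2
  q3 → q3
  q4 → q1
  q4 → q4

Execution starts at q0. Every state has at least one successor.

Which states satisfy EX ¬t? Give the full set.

States satisfying ¬t: {q0, q1, q3, q4}.
States satisfying EX ¬t: {q0, q1, q3, q4}.

{q0, q1, q3, q4}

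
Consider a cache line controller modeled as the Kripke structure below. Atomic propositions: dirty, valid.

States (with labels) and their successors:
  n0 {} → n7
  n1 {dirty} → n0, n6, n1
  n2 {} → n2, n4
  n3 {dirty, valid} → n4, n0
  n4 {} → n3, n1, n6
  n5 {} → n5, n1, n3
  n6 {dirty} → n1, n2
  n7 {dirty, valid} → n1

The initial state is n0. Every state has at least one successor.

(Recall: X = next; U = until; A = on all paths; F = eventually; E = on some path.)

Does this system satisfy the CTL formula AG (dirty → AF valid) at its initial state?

States satisfying dirty → AF valid: {n0, n2, n3, n4, n5, n7}.
States satisfying AG (dirty → AF valid): ∅.
n1 is reachable from n0 and violates dirty → AF valid, so AG fails at n0.
n0 ∉ Sat(AG (dirty → AF valid)).

No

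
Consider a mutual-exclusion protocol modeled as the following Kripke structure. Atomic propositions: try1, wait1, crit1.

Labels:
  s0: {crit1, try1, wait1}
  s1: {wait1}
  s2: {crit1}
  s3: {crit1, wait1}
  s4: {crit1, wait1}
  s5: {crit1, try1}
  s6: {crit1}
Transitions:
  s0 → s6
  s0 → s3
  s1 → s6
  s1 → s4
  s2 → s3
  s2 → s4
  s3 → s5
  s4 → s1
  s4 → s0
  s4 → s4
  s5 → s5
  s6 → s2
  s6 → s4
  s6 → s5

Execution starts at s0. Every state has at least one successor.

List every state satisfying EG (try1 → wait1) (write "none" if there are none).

{s0, s1, s2, s4, s6}

States satisfying try1 → wait1: {s0, s1, s2, s3, s4, s6}.
States satisfying EG (try1 → wait1): {s0, s1, s2, s4, s6}.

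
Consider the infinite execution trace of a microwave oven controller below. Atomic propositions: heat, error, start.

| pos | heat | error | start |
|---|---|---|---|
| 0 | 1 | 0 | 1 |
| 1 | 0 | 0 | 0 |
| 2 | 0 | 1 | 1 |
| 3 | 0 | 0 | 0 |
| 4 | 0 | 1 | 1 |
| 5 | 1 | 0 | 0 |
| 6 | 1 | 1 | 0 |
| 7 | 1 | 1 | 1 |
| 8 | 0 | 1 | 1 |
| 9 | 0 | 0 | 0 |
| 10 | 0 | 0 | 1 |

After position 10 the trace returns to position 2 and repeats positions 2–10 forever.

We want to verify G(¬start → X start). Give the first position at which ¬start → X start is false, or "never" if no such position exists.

5

Check ¬start → X start at each position in order: 0 ✓, 1 ✓, 2 ✓, 3 ✓, 4 ✓.
At position 5 the labels are {heat} and the next position 6 has {error, heat}, so ¬start → X start is false there. This is the first violation.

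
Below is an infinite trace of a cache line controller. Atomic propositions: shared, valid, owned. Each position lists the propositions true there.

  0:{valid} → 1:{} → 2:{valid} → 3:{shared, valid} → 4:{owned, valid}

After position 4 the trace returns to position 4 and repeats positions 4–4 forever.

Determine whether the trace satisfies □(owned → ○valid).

Holds

owned → ○valid holds at every position 0..4, and those are all positions ever visited, so □(owned → ○valid) holds.
Positions where owned holds: 4.
Check ○valid at each: 4→ok.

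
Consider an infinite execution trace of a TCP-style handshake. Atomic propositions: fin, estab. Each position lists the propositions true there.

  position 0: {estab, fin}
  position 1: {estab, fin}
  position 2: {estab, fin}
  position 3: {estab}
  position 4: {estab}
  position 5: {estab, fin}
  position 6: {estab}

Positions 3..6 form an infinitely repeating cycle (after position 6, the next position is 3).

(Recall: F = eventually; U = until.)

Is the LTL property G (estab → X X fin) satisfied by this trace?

No

estab → X X fin must hold at every position from 0 onward. It fails at position 1, so G (estab → X X fin) is false.
Positions where estab holds: 0, 1, 2, 3, 4, 5, 6.
Check X X fin at each: 0→ok, 1→fails, 2→fails, 3→ok, 4→fails, 5→fails, 6→fails.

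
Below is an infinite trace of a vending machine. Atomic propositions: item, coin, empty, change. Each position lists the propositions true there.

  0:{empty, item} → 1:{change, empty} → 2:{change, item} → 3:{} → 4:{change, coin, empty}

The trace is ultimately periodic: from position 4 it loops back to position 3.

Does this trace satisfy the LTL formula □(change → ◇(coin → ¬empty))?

change → ◇(coin → ¬empty) holds at every position 0..4, and those are all positions ever visited, so □(change → ◇(coin → ¬empty)) holds.
Positions where change holds: 1, 2, 4.
Check ◇(coin → ¬empty) at each: 1→ok, 2→ok, 4→ok.

Yes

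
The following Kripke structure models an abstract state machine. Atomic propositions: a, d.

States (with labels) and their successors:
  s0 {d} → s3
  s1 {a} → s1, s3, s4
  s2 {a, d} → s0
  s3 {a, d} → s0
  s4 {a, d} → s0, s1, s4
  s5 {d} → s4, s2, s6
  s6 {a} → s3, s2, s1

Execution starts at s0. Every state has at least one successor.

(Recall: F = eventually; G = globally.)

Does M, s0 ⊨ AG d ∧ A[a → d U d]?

States satisfying d: {s0, s2, s3, s4, s5}.
States satisfying AG d: {s0, s2, s3}.
States satisfying a → d: {s0, s2, s3, s4, s5}.
States satisfying A[a → d U d]: {s0, s2, s3, s4, s5}.
States satisfying AG d ∧ A[a → d U d]: {s0, s2, s3}.
s0 ∈ Sat(AG d ∧ A[a → d U d]).

Holds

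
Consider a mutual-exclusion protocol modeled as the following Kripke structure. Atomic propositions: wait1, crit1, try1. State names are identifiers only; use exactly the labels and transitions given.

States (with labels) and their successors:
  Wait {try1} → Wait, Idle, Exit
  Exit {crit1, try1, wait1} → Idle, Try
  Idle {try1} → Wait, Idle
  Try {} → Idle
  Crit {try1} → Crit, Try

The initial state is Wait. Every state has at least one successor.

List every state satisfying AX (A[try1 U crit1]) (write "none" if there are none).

none

States satisfying A[try1 U crit1]: {Exit}.
States satisfying AX (A[try1 U crit1]): ∅.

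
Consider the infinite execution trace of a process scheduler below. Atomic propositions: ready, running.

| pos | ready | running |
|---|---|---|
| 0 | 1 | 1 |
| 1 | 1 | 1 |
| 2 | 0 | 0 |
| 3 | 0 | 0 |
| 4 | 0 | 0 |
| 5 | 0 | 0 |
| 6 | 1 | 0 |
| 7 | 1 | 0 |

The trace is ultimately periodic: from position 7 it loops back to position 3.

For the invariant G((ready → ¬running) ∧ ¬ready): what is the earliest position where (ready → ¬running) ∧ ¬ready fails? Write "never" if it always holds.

0

At position 0 the labels are {ready, running}, so (ready → ¬running) ∧ ¬ready is false there. This is the first violation.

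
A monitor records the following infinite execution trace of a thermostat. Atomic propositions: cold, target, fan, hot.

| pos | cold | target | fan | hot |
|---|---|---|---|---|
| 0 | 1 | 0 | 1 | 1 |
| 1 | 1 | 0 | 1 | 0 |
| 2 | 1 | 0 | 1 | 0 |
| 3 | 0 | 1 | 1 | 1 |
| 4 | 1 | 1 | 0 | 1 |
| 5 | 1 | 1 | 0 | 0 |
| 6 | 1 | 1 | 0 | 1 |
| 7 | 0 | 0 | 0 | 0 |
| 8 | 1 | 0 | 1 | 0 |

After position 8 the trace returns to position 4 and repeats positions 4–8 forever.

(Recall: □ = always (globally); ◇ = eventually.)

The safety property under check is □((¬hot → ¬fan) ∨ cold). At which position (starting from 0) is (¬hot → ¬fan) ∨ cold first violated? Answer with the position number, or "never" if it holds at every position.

never

(¬hot → ¬fan) ∨ cold holds at every position 0..8, and those are all the positions the trace ever visits, so the invariant □((¬hot → ¬fan) ∨ cold) is never violated.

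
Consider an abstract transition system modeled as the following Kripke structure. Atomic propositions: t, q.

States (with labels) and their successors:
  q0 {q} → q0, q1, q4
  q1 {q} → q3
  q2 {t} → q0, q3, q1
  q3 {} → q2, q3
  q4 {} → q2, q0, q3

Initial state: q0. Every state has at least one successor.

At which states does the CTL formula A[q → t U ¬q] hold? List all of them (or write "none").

{q2, q3, q4}

States satisfying q → t: {q2, q3, q4}.
States satisfying ¬q: {q2, q3, q4}.
States satisfying A[q → t U ¬q]: {q2, q3, q4}.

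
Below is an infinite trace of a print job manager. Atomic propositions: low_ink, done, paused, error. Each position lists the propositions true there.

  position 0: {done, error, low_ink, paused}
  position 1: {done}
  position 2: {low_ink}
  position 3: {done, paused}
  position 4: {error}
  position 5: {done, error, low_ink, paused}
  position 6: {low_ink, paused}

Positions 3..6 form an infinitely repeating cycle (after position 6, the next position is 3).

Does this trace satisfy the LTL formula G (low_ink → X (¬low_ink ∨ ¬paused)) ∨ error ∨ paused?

low_ink → X (¬low_ink ∨ ¬paused) must hold at every position from 0 onward. It fails at position 5, so G (low_ink → X (¬low_ink ∨ ¬paused)) is false.
Positions where low_ink holds: 0, 2, 5, 6.
Check X (¬low_ink ∨ ¬paused) at each: 0→ok, 2→ok, 5→fails, 6→ok.
At position 0: G (low_ink → X (¬low_ink ∨ ¬paused)) is false; error ∨ paused is true; so G (low_ink → X (¬low_ink ∨ ¬paused)) ∨ error ∨ paused is true.

Holds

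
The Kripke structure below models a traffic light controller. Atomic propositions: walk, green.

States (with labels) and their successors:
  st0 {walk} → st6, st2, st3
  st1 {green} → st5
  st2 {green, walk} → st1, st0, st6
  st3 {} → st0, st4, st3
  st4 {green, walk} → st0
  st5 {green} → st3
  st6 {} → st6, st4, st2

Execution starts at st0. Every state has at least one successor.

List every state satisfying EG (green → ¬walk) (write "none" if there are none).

States satisfying green → ¬walk: {st0, st1, st3, st5, st6}.
States satisfying EG (green → ¬walk): {st0, st1, st3, st5, st6}.

{st0, st1, st3, st5, st6}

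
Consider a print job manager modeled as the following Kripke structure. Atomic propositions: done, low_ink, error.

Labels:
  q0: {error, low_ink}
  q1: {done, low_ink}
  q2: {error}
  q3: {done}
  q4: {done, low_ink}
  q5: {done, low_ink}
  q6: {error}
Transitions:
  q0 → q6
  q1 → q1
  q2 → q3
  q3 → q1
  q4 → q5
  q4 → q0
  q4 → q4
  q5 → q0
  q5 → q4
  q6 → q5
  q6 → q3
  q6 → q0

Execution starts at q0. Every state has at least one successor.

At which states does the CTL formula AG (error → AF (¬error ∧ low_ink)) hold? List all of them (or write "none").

{q1, q2, q3}

States satisfying error → AF (¬error ∧ low_ink): {q1, q2, q3, q4, q5}.
States satisfying AG (error → AF (¬error ∧ low_ink)): {q1, q2, q3}.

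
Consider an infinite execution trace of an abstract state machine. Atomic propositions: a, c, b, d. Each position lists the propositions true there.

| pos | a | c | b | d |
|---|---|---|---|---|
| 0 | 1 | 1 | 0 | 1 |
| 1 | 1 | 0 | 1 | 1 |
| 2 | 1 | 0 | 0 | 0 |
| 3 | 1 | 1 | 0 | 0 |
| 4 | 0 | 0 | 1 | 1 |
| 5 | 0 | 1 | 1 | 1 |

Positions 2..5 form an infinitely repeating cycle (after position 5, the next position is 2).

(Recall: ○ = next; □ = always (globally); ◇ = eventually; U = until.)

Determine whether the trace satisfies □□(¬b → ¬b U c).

Yes

□(¬b → ¬b U c) holds at every position 0..5, and those are all positions ever visited, so □□(¬b → ¬b U c) holds.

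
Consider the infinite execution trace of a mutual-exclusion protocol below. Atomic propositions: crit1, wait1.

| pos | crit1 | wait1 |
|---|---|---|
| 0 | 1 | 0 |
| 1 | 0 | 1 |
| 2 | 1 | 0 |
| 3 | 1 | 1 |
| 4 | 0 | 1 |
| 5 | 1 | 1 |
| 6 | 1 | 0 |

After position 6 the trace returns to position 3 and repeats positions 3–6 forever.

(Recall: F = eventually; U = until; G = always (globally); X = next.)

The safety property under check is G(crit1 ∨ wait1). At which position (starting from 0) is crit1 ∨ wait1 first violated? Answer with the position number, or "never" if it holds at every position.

crit1 ∨ wait1 holds at every position 0..6, and those are all the positions the trace ever visits, so the invariant G(crit1 ∨ wait1) is never violated.

never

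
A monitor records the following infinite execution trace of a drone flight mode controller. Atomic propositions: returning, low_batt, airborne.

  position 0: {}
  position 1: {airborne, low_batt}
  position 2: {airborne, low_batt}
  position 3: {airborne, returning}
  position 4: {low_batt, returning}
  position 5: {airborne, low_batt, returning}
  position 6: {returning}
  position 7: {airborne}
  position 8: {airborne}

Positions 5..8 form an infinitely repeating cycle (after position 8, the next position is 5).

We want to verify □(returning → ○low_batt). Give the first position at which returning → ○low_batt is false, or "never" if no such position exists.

Check returning → ○low_batt at each position in order: 0 ✓, 1 ✓, 2 ✓, 3 ✓, 4 ✓.
At position 5 the labels are {airborne, low_batt, returning} and the next position 6 has {returning}, so returning → ○low_batt is false there. This is the first violation.

5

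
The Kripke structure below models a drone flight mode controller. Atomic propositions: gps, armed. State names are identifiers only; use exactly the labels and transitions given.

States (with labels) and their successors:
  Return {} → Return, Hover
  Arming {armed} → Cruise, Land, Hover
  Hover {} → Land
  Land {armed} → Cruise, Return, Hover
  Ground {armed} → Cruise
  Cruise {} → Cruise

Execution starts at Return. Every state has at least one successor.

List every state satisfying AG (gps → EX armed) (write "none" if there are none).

States satisfying gps → EX armed: {Return, Arming, Hover, Land, Ground, Cruise}.
States satisfying AG (gps → EX armed): {Return, Arming, Hover, Land, Ground, Cruise}.

{Return, Arming, Hover, Land, Ground, Cruise}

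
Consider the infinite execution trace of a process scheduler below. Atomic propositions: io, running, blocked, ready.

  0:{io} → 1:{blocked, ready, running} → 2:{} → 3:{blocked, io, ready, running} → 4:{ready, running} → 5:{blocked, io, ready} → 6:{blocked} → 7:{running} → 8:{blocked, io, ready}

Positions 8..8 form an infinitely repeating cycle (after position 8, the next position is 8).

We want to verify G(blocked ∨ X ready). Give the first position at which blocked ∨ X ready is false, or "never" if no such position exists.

blocked ∨ X ready holds at every position 0..8, and those are all the positions the trace ever visits, so the invariant G(blocked ∨ X ready) is never violated.

never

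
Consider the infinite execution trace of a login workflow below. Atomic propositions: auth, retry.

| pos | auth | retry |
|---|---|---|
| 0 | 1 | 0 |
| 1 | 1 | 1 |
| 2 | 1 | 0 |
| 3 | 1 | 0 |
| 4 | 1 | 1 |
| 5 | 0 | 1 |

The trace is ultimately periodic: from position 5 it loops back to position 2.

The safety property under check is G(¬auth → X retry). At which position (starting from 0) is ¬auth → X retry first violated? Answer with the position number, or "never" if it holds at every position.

5

Check ¬auth → X retry at each position in order: 0 ✓, 1 ✓, 2 ✓, 3 ✓, 4 ✓.
At position 5 the labels are {retry} and the next position 2 has {auth}, so ¬auth → X retry is false there. This is the first violation.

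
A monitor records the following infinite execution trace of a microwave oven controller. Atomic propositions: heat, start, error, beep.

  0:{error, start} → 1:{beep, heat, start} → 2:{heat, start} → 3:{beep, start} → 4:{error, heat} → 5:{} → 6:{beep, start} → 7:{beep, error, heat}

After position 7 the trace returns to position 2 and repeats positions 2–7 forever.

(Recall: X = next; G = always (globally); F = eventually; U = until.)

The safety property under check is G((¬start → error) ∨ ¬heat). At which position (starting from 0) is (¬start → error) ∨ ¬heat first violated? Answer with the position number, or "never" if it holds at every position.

never

(¬start → error) ∨ ¬heat holds at every position 0..7, and those are all the positions the trace ever visits, so the invariant G((¬start → error) ∨ ¬heat) is never violated.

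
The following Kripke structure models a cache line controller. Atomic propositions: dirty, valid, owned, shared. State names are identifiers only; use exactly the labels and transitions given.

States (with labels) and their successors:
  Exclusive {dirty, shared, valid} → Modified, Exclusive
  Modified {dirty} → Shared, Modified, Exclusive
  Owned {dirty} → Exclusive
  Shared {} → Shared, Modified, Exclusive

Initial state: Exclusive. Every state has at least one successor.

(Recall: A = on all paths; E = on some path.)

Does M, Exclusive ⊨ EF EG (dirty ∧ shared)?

Satisfied

States satisfying EG (dirty ∧ shared): {Exclusive}.
States satisfying EF EG (dirty ∧ shared): {Exclusive, Modified, Owned, Shared}.
Some path from Exclusive reaches a state where EG (dirty ∧ shared) holds.
Exclusive ∈ Sat(EF EG (dirty ∧ shared)).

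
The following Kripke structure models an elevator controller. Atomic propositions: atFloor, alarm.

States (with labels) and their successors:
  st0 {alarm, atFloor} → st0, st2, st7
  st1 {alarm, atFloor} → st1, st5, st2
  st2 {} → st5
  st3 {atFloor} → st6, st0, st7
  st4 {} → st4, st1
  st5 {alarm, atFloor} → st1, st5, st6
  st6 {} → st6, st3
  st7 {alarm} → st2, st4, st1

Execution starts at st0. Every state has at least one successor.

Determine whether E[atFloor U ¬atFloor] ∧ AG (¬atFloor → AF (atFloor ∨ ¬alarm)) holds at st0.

Holds

States satisfying atFloor: {st0, st1, st3, st5}.
States satisfying ¬atFloor: {st2, st4, st6, st7}.
States satisfying E[atFloor U ¬atFloor]: {st0, st1, st2, st3, st4, st5, st6, st7}.
States satisfying ¬atFloor → AF (atFloor ∨ ¬alarm): {st0, st1, st2, st3, st4, st5, st6, st7}.
States satisfying AG (¬atFloor → AF (atFloor ∨ ¬alarm)): {st0, st1, st2, st3, st4, st5, st6, st7}.
States satisfying E[atFloor U ¬atFloor] ∧ AG (¬atFloor → AF (atFloor ∨ ¬alarm)): {st0, st1, st2, st3, st4, st5, st6, st7}.
st0 ∈ Sat(E[atFloor U ¬atFloor] ∧ AG (¬atFloor → AF (atFloor ∨ ¬alarm))).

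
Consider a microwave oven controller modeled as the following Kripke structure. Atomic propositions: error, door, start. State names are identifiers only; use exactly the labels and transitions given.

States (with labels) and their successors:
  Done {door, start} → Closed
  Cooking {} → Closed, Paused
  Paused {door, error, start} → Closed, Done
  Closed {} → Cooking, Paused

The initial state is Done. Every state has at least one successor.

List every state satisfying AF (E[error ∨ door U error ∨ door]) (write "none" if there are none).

States satisfying E[error ∨ door U error ∨ door]: {Done, Paused}.
States satisfying AF (E[error ∨ door U error ∨ door]): {Done, Paused}.

{Done, Paused}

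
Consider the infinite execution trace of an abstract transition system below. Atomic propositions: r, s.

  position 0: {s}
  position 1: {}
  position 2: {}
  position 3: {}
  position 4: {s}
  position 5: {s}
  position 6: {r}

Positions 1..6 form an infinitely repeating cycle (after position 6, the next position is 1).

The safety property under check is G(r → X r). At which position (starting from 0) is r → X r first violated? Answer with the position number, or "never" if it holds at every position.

6

Check r → X r at each position in order: 0 ✓, 1 ✓, 2 ✓, 3 ✓, 4 ✓, 5 ✓.
At position 6 the labels are {r} and the next position 1 has {}, so r → X r is false there. This is the first violation.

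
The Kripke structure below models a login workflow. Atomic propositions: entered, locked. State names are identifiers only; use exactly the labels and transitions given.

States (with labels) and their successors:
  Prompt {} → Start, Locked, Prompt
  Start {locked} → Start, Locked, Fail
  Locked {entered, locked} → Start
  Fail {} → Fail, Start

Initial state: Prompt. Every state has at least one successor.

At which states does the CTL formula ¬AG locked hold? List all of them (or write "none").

States satisfying locked: {Start, Locked}.
States satisfying AG locked: ∅.
States satisfying ¬AG locked: {Prompt, Start, Locked, Fail}.

{Prompt, Start, Locked, Fail}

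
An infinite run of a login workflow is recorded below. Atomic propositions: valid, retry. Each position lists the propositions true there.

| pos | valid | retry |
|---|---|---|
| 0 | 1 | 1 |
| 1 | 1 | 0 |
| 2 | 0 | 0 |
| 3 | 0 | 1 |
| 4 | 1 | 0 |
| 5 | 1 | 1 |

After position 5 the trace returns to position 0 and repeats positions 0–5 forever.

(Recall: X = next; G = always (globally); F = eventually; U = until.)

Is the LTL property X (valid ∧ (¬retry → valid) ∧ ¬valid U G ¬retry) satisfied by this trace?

The position after 0 is 1; valid ∧ (¬retry → valid) ∧ ¬valid U G ¬retry is false there.

No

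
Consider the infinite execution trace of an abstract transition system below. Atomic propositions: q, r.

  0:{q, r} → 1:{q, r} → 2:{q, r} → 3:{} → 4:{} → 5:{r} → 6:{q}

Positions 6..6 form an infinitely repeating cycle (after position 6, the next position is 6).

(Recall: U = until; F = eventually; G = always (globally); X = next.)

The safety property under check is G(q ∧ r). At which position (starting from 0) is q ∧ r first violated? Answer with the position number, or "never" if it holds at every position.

3

Check q ∧ r at each position in order: 0 ✓, 1 ✓, 2 ✓.
At position 3 the labels are {}, so q ∧ r is false there. This is the first violation.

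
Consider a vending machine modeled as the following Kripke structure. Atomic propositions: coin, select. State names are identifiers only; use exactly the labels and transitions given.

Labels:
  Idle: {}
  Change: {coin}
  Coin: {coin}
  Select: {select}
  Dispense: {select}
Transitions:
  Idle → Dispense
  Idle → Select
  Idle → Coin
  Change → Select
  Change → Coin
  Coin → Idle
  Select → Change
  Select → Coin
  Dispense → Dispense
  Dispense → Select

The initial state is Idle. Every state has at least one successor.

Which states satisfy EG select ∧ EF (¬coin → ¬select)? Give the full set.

States satisfying select: {Select, Dispense}.
States satisfying EG select: {Dispense}.
States satisfying ¬coin → ¬select: {Idle, Change, Coin}.
States satisfying EF (¬coin → ¬select): {Idle, Change, Coin, Select, Dispense}.
States satisfying EG select ∧ EF (¬coin → ¬select): {Dispense}.

{Dispense}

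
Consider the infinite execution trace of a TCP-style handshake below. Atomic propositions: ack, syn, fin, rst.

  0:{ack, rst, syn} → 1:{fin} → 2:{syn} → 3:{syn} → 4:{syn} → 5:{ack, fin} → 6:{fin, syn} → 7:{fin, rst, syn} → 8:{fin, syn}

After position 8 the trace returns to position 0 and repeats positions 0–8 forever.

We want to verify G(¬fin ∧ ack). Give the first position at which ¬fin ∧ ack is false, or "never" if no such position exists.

Check ¬fin ∧ ack at each position in order: 0 ✓.
At position 1 the labels are {fin}, so ¬fin ∧ ack is false there. This is the first violation.

1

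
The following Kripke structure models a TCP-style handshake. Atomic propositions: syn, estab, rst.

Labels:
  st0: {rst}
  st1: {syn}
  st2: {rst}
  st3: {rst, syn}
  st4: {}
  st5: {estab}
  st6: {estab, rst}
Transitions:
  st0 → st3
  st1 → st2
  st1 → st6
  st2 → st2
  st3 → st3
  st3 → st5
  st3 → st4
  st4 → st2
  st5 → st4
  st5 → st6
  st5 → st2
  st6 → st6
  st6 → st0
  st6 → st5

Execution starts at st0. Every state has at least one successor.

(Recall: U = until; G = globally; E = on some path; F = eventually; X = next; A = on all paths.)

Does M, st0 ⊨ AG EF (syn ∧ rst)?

States satisfying EF (syn ∧ rst): {st0, st1, st3, st5, st6}.
States satisfying AG EF (syn ∧ rst): ∅.
st2 is reachable from st0 and violates EF (syn ∧ rst), so AG fails at st0.
st0 ∉ Sat(AG EF (syn ∧ rst)).

No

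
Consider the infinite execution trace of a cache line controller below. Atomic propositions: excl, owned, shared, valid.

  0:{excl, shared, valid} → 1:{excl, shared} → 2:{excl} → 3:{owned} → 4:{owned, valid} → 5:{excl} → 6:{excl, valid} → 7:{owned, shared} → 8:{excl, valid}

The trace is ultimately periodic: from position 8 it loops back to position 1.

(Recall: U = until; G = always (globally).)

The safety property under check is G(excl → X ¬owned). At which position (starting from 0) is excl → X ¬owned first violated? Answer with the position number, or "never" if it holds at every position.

2

Check excl → X ¬owned at each position in order: 0 ✓, 1 ✓.
At position 2 the labels are {excl} and the next position 3 has {owned}, so excl → X ¬owned is false there. This is the first violation.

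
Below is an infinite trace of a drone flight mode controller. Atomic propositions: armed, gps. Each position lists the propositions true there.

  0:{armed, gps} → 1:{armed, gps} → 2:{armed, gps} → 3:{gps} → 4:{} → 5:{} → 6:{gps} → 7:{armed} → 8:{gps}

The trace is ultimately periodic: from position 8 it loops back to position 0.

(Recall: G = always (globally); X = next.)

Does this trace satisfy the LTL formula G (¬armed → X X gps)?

Does not hold

¬armed → X X gps must hold at every position from 0 onward. It fails at position 3, so G (¬armed → X X gps) is false.
Positions where ¬armed holds: 3, 4, 5, 6, 8.
Check X X gps at each: 3→fails, 4→ok, 5→fails, 6→ok, 8→ok.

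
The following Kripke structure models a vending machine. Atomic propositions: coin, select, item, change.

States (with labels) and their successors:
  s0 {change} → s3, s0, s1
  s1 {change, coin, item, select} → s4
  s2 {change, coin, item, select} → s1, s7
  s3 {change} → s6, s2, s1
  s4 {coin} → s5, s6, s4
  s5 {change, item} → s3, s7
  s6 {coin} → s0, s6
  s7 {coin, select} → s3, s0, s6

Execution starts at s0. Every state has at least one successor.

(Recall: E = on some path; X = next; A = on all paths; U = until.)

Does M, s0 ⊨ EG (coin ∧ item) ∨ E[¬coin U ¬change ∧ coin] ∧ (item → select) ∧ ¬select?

States satisfying coin ∧ item: {s1, s2}.
States satisfying EG (coin ∧ item): ∅.
States satisfying ¬coin: {s0, s3, s5}.
States satisfying ¬change ∧ coin: {s4, s6, s7}.
States satisfying E[¬coin U ¬change ∧ coin]: {s0, s3, s4, s5, s6, s7}.
States satisfying item → select: {s0, s1, s2, s3, s4, s6, s7}.
States satisfying ¬select: {s0, s3, s4, s5, s6}.
States satisfying (item → select) ∧ ¬select: {s0, s3, s4, s6}.
States satisfying EG (coin ∧ item) ∨ E[¬coin U ¬change ∧ coin] ∧ (item → select) ∧ ¬select: {s0, s3, s4, s6}.
s0 ∈ Sat(EG (coin ∧ item) ∨ E[¬coin U ¬change ∧ coin] ∧ (item → select) ∧ ¬select).

Satisfied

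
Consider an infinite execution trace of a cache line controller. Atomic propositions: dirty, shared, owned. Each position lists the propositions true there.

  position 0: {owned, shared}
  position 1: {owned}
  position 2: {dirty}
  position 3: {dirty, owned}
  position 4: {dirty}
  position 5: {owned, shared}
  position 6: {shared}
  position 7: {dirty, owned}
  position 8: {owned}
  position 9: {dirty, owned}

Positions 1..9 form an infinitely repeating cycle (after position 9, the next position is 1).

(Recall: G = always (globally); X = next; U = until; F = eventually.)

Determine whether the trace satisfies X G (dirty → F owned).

The position after 0 is 1; G (dirty → F owned) is true there.

Satisfied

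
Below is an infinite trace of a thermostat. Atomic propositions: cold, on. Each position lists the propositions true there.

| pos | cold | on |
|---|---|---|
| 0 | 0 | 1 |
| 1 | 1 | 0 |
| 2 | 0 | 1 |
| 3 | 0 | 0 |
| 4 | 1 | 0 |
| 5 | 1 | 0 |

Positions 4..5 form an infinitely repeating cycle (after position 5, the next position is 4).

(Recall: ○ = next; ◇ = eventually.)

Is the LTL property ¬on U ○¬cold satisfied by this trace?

Violated

Walking from position 0: at position 0, ○¬cold has not yet held and ¬on fails, so ¬on U ○¬cold is false.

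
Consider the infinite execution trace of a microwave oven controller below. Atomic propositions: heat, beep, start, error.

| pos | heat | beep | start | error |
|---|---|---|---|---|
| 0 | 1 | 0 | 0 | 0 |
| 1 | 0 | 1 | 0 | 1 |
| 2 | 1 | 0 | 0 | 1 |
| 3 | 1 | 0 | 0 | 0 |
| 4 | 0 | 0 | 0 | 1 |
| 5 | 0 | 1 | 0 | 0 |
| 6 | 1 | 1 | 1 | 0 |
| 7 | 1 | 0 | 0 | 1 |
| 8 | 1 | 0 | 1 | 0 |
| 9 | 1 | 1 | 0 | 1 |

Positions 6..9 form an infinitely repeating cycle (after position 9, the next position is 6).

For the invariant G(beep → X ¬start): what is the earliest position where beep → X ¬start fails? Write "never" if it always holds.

Check beep → X ¬start at each position in order: 0 ✓, 1 ✓, 2 ✓, 3 ✓, 4 ✓.
At position 5 the labels are {beep} and the next position 6 has {beep, heat, start}, so beep → X ¬start is false there. This is the first violation.

5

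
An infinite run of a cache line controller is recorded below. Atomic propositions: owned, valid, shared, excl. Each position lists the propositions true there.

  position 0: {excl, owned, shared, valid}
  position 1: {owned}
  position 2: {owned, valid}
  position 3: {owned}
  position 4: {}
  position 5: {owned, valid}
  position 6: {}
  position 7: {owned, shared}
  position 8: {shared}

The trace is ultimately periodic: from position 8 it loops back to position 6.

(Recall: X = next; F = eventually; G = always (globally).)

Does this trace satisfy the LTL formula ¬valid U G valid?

No

Walking from position 0: at position 0, G valid has not yet held and ¬valid fails, so ¬valid U G valid is false.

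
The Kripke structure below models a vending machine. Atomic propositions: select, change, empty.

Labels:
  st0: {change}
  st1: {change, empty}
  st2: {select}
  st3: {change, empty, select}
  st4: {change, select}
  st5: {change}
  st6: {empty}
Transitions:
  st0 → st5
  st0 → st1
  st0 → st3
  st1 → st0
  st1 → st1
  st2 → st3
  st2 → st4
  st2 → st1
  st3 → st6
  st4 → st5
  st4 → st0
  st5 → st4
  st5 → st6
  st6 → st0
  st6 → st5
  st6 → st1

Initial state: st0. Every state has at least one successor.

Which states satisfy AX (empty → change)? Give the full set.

States satisfying empty → change: {st0, st1, st2, st3, st4, st5}.
States satisfying AX (empty → change): {st0, st1, st2, st4, st6}.

{st0, st1, st2, st4, st6}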